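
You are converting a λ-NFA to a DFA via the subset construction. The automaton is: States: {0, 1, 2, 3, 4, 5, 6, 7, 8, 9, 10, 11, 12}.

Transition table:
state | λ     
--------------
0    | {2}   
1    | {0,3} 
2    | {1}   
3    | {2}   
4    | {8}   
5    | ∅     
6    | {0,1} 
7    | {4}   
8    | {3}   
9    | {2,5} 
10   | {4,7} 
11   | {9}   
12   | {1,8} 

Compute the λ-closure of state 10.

Start with {10}.
From 10 via λ: add 4, 7.
From 4 via λ: add 8.
From 8 via λ: add 3.
From 3 via λ: add 2.
From 2 via λ: add 1.
From 1 via λ: add 0.
No new states can be added; the closed set is {0, 1, 2, 3, 4, 7, 8, 10}.

{0, 1, 2, 3, 4, 7, 8, 10}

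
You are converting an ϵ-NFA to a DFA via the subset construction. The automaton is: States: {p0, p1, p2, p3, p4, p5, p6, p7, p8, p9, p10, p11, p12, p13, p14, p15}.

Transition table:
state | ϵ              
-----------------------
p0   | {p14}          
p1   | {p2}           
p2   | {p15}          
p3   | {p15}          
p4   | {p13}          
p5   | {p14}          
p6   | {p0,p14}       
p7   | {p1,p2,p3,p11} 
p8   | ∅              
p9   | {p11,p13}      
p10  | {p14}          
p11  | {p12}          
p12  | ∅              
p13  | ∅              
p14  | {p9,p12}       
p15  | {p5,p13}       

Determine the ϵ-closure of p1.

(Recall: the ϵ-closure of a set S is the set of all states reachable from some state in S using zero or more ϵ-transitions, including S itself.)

{p1, p2, p5, p9, p11, p12, p13, p14, p15}

Start with {p1}.
From p1 via ϵ: add p2.
From p2 via ϵ: add p15.
From p15 via ϵ: add p5, p13.
From p5 via ϵ: add p14.
From p14 via ϵ: add p9, p12.
From p9 via ϵ: add p11.
No new states can be added; the closed set is {p1, p2, p5, p9, p11, p12, p13, p14, p15}.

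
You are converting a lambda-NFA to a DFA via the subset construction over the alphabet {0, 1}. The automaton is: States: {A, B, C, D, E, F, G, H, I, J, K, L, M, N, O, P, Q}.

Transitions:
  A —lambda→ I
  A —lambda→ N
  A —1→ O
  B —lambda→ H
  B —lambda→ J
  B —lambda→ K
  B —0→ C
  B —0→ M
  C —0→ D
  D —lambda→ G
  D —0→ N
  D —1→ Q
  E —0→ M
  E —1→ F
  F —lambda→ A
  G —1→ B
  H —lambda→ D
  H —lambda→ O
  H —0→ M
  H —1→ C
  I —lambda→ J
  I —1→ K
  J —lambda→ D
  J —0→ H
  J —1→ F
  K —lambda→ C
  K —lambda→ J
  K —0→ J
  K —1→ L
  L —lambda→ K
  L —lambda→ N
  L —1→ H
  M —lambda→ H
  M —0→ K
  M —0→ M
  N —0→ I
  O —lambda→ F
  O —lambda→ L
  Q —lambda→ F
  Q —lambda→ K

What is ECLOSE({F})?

Start with {F}.
From F via lambda: add A.
From A via lambda: add I, N.
From I via lambda: add J.
From J via lambda: add D.
From D via lambda: add G.
No new states can be added; the closed set is {A, D, F, G, I, J, N}.

{A, D, F, G, I, J, N}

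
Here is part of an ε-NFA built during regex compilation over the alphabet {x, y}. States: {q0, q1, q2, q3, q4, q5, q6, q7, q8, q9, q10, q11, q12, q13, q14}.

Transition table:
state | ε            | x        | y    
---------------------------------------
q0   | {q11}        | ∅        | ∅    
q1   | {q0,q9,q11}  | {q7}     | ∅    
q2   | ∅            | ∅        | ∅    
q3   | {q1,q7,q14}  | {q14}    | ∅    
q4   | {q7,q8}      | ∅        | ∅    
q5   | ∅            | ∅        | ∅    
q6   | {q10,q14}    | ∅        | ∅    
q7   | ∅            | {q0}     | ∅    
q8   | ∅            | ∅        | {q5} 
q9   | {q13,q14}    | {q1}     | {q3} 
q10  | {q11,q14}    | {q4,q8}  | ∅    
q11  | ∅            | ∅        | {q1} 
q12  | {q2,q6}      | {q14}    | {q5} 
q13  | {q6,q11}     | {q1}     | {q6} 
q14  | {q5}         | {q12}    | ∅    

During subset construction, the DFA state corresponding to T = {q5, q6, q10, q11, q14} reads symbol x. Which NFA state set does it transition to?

{q2, q4, q5, q6, q7, q8, q10, q11, q12, q14}

q10 on x → {q4, q8}.
q14 on x → {q12}.
No x-transition from q5, q6, q11.
Union after reading x: {q4, q8, q12}.
Now take the ε-closure:
From q4 via ε: add q7.
From q12 via ε: add q2, q6.
From q6 via ε: add q10, q14.
From q10 via ε: add q11.
From q14 via ε: add q5.
No new states can be added; the closed set is {q2, q4, q5, q6, q7, q8, q10, q11, q12, q14}.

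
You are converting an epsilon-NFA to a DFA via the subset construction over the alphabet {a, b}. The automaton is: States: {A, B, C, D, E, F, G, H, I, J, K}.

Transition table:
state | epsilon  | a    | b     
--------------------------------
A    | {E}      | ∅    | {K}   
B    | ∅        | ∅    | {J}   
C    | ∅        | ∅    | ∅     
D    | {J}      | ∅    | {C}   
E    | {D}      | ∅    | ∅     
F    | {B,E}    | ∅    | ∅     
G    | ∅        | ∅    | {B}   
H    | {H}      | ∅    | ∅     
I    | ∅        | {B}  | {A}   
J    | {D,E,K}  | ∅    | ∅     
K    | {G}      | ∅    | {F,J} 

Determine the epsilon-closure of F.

Start with {F}.
From F via epsilon: add B, E.
From E via epsilon: add D.
From D via epsilon: add J.
From J via epsilon: add K.
From K via epsilon: add G.
No new states can be added; the closed set is {B, D, E, F, G, J, K}.

{B, D, E, F, G, J, K}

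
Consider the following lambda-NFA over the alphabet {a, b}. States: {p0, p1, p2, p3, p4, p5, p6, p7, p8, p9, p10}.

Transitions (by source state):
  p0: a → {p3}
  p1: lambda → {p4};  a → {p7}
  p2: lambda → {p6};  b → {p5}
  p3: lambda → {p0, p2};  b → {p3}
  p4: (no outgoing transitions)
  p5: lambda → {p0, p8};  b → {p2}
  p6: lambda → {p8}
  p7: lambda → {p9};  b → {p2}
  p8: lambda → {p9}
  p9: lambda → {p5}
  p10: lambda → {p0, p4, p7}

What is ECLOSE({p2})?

{p0, p2, p5, p6, p8, p9}

Start with {p2}.
From p2 via lambda: add p6.
From p6 via lambda: add p8.
From p8 via lambda: add p9.
From p9 via lambda: add p5.
From p5 via lambda: add p0.
No new states can be added; the closed set is {p0, p2, p5, p6, p8, p9}.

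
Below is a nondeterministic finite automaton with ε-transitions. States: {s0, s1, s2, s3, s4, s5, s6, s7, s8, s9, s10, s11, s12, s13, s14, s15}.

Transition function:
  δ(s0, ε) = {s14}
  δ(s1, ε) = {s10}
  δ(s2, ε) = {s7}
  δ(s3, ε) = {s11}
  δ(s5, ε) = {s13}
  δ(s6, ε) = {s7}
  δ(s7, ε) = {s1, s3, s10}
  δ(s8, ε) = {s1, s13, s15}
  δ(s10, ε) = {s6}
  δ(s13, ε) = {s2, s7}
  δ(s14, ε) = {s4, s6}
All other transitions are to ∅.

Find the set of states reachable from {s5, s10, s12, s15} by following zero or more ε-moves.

Start with {s5, s10, s12, s15}.
From s5 via ε: add s13.
From s10 via ε: add s6.
From s6 via ε: add s7.
From s13 via ε: add s2.
From s7 via ε: add s1, s3.
From s3 via ε: add s11.
No new states can be added; the closed set is {s1, s2, s3, s5, s6, s7, s10, s11, s12, s13, s15}.

{s1, s2, s3, s5, s6, s7, s10, s11, s12, s13, s15}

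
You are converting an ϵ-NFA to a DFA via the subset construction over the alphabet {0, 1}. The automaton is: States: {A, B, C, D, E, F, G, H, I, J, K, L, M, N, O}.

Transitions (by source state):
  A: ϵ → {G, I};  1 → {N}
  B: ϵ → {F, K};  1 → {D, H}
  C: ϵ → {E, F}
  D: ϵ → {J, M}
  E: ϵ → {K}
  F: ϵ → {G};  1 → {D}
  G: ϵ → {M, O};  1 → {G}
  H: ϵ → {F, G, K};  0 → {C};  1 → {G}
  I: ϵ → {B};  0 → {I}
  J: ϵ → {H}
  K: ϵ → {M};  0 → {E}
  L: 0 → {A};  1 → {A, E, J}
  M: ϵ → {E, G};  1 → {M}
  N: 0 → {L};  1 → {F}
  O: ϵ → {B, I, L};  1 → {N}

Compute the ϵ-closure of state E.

Start with {E}.
From E via ϵ: add K.
From K via ϵ: add M.
From M via ϵ: add G.
From G via ϵ: add O.
From O via ϵ: add B, I, L.
From B via ϵ: add F.
No new states can be added; the closed set is {B, E, F, G, I, K, L, M, O}.

{B, E, F, G, I, K, L, M, O}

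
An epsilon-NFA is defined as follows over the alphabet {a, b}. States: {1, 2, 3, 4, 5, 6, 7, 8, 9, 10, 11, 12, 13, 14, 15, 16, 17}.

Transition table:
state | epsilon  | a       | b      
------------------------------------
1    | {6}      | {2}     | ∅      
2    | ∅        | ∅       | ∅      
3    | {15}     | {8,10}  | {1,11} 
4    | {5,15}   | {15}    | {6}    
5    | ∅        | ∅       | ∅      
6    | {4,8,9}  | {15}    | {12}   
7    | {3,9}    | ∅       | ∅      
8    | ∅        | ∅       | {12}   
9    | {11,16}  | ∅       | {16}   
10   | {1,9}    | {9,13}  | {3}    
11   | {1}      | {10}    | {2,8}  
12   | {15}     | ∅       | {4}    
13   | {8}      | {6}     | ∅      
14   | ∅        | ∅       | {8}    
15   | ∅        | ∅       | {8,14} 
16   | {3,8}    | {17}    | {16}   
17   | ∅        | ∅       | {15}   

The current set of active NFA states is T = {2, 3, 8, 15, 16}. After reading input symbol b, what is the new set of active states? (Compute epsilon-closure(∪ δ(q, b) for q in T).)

{1, 3, 4, 5, 6, 8, 9, 11, 12, 14, 15, 16}

3 on b → {1, 11}.
8 on b → {12}.
15 on b → {8, 14}.
16 on b → {16}.
No b-transition from 2.
Union after reading b: {1, 8, 11, 12, 14, 16}.
Now take the epsilon-closure:
From 1 via epsilon: add 6.
From 12 via epsilon: add 15.
From 16 via epsilon: add 3.
From 6 via epsilon: add 4, 9.
From 4 via epsilon: add 5.
No new states can be added; the closed set is {1, 3, 4, 5, 6, 8, 9, 11, 12, 14, 15, 16}.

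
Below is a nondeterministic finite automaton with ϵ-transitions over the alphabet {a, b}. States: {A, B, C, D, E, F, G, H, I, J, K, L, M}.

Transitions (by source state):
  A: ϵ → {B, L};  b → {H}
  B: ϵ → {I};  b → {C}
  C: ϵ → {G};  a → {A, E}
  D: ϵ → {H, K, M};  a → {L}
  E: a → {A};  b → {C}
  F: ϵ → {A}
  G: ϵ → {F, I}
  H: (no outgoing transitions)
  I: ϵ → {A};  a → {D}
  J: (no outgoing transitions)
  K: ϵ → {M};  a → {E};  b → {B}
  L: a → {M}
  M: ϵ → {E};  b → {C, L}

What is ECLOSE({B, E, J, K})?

Start with {B, E, J, K}.
From B via ϵ: add I.
From K via ϵ: add M.
From I via ϵ: add A.
From A via ϵ: add L.
No new states can be added; the closed set is {A, B, E, I, J, K, L, M}.

{A, B, E, I, J, K, L, M}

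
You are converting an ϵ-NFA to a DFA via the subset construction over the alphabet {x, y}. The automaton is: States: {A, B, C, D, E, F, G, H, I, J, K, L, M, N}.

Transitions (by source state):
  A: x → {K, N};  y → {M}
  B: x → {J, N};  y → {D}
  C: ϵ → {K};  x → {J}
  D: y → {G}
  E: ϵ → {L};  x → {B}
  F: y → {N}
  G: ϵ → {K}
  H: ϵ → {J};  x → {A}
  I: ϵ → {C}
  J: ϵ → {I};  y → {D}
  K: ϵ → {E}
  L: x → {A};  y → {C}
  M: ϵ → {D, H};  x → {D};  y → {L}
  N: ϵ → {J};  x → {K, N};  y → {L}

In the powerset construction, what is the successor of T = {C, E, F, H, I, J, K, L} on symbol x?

C on x → {J}.
E on x → {B}.
H on x → {A}.
L on x → {A}.
No x-transition from F, I, J, K.
Union after reading x: {A, B, J}.
Now take the ϵ-closure:
From J via ϵ: add I.
From I via ϵ: add C.
From C via ϵ: add K.
From K via ϵ: add E.
From E via ϵ: add L.
No new states can be added; the closed set is {A, B, C, E, I, J, K, L}.

{A, B, C, E, I, J, K, L}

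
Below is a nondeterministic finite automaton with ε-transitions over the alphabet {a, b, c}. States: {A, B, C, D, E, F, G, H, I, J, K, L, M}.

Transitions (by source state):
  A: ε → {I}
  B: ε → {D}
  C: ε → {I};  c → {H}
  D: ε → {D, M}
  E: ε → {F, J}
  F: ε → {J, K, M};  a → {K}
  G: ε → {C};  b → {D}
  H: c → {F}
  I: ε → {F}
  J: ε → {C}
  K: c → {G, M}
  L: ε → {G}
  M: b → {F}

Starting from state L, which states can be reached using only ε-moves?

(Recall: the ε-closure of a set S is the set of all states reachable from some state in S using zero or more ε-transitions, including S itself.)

Start with {L}.
From L via ε: add G.
From G via ε: add C.
From C via ε: add I.
From I via ε: add F.
From F via ε: add J, K, M.
No new states can be added; the closed set is {C, F, G, I, J, K, L, M}.

{C, F, G, I, J, K, L, M}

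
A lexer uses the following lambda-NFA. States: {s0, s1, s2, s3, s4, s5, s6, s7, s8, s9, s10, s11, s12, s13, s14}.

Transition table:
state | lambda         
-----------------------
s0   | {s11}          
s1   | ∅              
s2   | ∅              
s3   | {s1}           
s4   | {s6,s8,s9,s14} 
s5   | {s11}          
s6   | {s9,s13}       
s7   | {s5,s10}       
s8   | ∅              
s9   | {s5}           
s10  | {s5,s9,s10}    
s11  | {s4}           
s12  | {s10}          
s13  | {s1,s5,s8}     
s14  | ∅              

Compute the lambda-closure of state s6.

{s1, s4, s5, s6, s8, s9, s11, s13, s14}

Start with {s6}.
From s6 via lambda: add s9, s13.
From s9 via lambda: add s5.
From s13 via lambda: add s1, s8.
From s5 via lambda: add s11.
From s11 via lambda: add s4.
From s4 via lambda: add s14.
No new states can be added; the closed set is {s1, s4, s5, s6, s8, s9, s11, s13, s14}.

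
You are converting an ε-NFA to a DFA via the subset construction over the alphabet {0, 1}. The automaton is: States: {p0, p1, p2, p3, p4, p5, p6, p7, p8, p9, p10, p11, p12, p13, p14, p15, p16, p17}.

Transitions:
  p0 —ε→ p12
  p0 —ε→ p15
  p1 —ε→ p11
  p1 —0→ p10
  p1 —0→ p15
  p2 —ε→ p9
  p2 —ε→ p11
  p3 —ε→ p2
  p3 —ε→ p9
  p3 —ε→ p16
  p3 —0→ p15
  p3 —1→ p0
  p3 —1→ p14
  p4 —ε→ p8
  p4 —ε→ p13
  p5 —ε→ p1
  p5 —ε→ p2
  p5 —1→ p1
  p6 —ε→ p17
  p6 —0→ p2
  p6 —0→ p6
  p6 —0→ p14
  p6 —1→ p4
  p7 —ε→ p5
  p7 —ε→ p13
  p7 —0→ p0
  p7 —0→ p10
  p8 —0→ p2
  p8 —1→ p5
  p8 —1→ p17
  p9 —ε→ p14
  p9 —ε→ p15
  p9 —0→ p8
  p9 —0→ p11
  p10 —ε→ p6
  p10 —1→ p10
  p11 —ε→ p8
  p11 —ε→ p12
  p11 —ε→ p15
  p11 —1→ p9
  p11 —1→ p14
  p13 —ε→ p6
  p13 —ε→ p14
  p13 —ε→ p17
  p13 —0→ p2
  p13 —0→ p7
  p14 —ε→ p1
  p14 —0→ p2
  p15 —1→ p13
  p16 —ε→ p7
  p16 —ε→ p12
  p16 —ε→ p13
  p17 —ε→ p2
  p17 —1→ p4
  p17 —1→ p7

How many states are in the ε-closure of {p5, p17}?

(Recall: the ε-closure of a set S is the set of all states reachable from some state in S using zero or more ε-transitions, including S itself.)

Start with {p5, p17}.
From p5 via ε: add p1, p2.
From p1 via ε: add p11.
From p2 via ε: add p9.
From p9 via ε: add p14, p15.
From p11 via ε: add p8, p12.
ε-closure = {p1, p2, p5, p8, p9, p11, p12, p14, p15, p17}, which has 10 states.

10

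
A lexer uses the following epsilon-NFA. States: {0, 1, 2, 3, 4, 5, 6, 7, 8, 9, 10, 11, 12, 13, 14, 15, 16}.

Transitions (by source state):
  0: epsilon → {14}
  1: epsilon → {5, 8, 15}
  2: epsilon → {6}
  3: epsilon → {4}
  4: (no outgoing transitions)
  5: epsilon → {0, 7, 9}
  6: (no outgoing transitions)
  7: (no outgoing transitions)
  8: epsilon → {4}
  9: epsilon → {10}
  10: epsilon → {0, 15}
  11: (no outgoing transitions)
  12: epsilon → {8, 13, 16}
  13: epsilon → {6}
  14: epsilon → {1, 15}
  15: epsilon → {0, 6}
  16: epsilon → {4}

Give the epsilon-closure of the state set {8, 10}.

{0, 1, 4, 5, 6, 7, 8, 9, 10, 14, 15}

Start with {8, 10}.
From 8 via epsilon: add 4.
From 10 via epsilon: add 0, 15.
From 0 via epsilon: add 14.
From 15 via epsilon: add 6.
From 14 via epsilon: add 1.
From 1 via epsilon: add 5.
From 5 via epsilon: add 7, 9.
No new states can be added; the closed set is {0, 1, 4, 5, 6, 7, 8, 9, 10, 14, 15}.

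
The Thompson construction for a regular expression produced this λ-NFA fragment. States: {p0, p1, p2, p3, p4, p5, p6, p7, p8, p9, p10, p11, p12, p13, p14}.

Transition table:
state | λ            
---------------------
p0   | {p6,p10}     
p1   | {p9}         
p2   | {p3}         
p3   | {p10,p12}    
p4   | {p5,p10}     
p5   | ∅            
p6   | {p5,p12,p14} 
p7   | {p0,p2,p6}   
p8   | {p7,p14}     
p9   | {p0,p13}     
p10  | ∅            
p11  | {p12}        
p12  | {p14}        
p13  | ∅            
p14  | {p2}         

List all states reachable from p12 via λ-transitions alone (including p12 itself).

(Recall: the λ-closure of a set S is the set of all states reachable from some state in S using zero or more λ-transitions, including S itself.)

Start with {p12}.
From p12 via λ: add p14.
From p14 via λ: add p2.
From p2 via λ: add p3.
From p3 via λ: add p10.
No new states can be added; the closed set is {p2, p3, p10, p12, p14}.

{p2, p3, p10, p12, p14}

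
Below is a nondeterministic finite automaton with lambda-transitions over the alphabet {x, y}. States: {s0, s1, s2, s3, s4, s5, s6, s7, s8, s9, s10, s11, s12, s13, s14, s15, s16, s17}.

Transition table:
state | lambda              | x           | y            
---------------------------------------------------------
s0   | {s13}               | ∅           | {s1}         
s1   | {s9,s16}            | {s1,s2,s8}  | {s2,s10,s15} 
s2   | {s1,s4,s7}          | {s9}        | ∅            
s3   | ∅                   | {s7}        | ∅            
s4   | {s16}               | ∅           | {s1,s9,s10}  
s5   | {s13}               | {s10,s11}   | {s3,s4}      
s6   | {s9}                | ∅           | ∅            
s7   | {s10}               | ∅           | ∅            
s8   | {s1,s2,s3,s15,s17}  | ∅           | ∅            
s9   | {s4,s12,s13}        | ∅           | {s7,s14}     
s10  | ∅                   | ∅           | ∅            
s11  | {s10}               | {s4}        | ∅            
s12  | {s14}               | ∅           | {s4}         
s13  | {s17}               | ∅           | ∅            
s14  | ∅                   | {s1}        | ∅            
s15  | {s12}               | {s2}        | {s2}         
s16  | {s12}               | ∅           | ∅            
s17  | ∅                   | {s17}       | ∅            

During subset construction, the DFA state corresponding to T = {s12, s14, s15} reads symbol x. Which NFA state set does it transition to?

{s1, s2, s4, s7, s9, s10, s12, s13, s14, s16, s17}

s14 on x → {s1}.
s15 on x → {s2}.
No x-transition from s12.
Union after reading x: {s1, s2}.
Now take the lambda-closure:
From s1 via lambda: add s9, s16.
From s2 via lambda: add s4, s7.
From s7 via lambda: add s10.
From s9 via lambda: add s12, s13.
From s12 via lambda: add s14.
From s13 via lambda: add s17.
No new states can be added; the closed set is {s1, s2, s4, s7, s9, s10, s12, s13, s14, s16, s17}.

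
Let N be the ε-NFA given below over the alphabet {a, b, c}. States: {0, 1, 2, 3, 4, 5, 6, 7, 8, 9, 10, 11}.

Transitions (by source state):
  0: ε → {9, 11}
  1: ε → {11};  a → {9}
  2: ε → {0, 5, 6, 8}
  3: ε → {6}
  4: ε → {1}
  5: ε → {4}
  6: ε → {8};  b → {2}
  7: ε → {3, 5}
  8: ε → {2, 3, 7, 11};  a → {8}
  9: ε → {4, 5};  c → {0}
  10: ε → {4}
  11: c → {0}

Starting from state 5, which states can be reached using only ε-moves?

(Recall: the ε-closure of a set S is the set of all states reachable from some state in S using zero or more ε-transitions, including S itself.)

Start with {5}.
From 5 via ε: add 4.
From 4 via ε: add 1.
From 1 via ε: add 11.
No new states can be added; the closed set is {1, 4, 5, 11}.

{1, 4, 5, 11}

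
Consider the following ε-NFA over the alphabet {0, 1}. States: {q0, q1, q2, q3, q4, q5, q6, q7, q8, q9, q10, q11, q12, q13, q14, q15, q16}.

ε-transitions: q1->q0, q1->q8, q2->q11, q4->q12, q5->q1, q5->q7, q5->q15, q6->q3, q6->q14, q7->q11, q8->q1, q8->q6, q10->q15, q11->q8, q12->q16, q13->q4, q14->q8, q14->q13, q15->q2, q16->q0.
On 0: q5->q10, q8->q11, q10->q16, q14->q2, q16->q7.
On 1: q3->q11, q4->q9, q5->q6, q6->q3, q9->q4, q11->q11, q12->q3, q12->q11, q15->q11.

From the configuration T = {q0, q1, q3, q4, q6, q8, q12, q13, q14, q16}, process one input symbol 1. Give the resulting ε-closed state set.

q3 on 1 → {q11}.
q4 on 1 → {q9}.
q6 on 1 → {q3}.
q12 on 1 → {q3, q11}.
No 1-transition from q0, q1, q8, q13, q14, q16.
Union after reading 1: {q3, q9, q11}.
Now take the ε-closure:
From q11 via ε: add q8.
From q8 via ε: add q1, q6.
From q1 via ε: add q0.
From q6 via ε: add q14.
From q14 via ε: add q13.
From q13 via ε: add q4.
From q4 via ε: add q12.
From q12 via ε: add q16.
No new states can be added; the closed set is {q0, q1, q3, q4, q6, q8, q9, q11, q12, q13, q14, q16}.

{q0, q1, q3, q4, q6, q8, q9, q11, q12, q13, q14, q16}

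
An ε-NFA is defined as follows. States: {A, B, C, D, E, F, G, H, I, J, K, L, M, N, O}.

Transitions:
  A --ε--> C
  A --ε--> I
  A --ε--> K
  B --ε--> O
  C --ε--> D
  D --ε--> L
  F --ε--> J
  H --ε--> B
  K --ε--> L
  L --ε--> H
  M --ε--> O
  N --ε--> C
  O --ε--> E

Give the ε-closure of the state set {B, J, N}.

Start with {B, J, N}.
From B via ε: add O.
From N via ε: add C.
From C via ε: add D.
From O via ε: add E.
From D via ε: add L.
From L via ε: add H.
No new states can be added; the closed set is {B, C, D, E, H, J, L, N, O}.

{B, C, D, E, H, J, L, N, O}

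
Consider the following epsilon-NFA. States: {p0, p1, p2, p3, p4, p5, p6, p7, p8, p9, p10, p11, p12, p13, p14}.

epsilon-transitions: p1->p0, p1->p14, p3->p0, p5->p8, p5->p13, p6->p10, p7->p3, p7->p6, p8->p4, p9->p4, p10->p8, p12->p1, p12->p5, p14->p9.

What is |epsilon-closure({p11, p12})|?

10

Start with {p11, p12}.
From p12 via epsilon: add p1, p5.
From p1 via epsilon: add p0, p14.
From p5 via epsilon: add p8, p13.
From p8 via epsilon: add p4.
From p14 via epsilon: add p9.
epsilon-closure = {p0, p1, p4, p5, p8, p9, p11, p12, p13, p14}, which has 10 states.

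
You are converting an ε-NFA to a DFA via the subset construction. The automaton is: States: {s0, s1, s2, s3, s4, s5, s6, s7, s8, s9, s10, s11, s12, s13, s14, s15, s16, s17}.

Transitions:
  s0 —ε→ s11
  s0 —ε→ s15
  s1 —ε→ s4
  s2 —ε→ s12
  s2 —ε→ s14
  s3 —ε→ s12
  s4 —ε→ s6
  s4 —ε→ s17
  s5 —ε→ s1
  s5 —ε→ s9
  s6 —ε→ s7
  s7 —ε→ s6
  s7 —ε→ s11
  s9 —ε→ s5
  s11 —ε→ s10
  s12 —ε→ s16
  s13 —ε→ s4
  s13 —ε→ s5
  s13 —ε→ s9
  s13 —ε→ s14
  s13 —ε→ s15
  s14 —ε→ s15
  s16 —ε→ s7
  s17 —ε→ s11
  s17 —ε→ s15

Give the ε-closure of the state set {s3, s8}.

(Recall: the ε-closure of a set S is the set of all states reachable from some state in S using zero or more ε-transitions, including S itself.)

Start with {s3, s8}.
From s3 via ε: add s12.
From s12 via ε: add s16.
From s16 via ε: add s7.
From s7 via ε: add s6, s11.
From s11 via ε: add s10.
No new states can be added; the closed set is {s3, s6, s7, s8, s10, s11, s12, s16}.

{s3, s6, s7, s8, s10, s11, s12, s16}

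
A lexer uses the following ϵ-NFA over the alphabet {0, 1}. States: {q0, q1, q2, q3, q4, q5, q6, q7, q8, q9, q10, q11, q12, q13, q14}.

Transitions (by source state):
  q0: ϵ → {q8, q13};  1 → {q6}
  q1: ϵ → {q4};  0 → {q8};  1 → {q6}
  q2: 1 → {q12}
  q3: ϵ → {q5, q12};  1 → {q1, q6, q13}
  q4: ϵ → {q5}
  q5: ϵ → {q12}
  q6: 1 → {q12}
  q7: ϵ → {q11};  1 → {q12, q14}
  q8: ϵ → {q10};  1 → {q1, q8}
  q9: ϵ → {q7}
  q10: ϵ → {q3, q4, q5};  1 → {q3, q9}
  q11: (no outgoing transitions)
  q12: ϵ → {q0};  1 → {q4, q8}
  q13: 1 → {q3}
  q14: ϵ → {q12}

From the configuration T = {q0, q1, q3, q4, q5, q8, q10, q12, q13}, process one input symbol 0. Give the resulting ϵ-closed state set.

{q0, q3, q4, q5, q8, q10, q12, q13}

q1 on 0 → {q8}.
No 0-transition from q0, q3, q4, q5, q8, q10, q12, q13.
Union after reading 0: {q8}.
Now take the ϵ-closure:
From q8 via ϵ: add q10.
From q10 via ϵ: add q3, q4, q5.
From q3 via ϵ: add q12.
From q12 via ϵ: add q0.
From q0 via ϵ: add q13.
No new states can be added; the closed set is {q0, q3, q4, q5, q8, q10, q12, q13}.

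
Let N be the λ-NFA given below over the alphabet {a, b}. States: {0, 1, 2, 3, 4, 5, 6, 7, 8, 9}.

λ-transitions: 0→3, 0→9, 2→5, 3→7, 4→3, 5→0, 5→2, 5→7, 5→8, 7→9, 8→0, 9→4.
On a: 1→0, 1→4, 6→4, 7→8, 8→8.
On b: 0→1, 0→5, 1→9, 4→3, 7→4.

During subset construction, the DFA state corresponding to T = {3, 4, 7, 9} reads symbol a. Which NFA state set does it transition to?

7 on a → {8}.
No a-transition from 3, 4, 9.
Union after reading a: {8}.
Now take the λ-closure:
From 8 via λ: add 0.
From 0 via λ: add 3, 9.
From 3 via λ: add 7.
From 9 via λ: add 4.
No new states can be added; the closed set is {0, 3, 4, 7, 8, 9}.

{0, 3, 4, 7, 8, 9}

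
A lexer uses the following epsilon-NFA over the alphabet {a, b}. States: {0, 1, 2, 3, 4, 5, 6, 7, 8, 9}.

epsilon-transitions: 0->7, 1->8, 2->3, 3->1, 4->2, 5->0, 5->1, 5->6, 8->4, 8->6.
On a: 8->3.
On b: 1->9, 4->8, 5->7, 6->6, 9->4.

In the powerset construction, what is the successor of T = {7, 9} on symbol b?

{1, 2, 3, 4, 6, 8}

9 on b → {4}.
No b-transition from 7.
Union after reading b: {4}.
Now take the epsilon-closure:
From 4 via epsilon: add 2.
From 2 via epsilon: add 3.
From 3 via epsilon: add 1.
From 1 via epsilon: add 8.
From 8 via epsilon: add 6.
No new states can be added; the closed set is {1, 2, 3, 4, 6, 8}.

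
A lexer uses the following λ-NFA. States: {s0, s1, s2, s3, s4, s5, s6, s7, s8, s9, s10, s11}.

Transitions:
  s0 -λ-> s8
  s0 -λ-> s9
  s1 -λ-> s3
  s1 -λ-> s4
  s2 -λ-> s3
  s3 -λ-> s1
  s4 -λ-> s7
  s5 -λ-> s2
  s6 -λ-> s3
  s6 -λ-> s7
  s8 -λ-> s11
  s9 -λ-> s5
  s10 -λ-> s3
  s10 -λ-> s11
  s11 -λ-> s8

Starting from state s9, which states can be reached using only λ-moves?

{s1, s2, s3, s4, s5, s7, s9}

Start with {s9}.
From s9 via λ: add s5.
From s5 via λ: add s2.
From s2 via λ: add s3.
From s3 via λ: add s1.
From s1 via λ: add s4.
From s4 via λ: add s7.
No new states can be added; the closed set is {s1, s2, s3, s4, s5, s7, s9}.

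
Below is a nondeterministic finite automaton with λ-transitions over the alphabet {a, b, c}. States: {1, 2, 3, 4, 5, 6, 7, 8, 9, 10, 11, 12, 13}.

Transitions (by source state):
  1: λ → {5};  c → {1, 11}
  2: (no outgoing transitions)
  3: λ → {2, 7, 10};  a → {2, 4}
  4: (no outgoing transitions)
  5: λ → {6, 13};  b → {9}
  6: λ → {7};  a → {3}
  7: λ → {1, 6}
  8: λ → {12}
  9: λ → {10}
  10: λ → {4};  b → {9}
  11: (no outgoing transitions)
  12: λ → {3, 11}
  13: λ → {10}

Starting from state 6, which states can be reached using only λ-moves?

{1, 4, 5, 6, 7, 10, 13}

Start with {6}.
From 6 via λ: add 7.
From 7 via λ: add 1.
From 1 via λ: add 5.
From 5 via λ: add 13.
From 13 via λ: add 10.
From 10 via λ: add 4.
No new states can be added; the closed set is {1, 4, 5, 6, 7, 10, 13}.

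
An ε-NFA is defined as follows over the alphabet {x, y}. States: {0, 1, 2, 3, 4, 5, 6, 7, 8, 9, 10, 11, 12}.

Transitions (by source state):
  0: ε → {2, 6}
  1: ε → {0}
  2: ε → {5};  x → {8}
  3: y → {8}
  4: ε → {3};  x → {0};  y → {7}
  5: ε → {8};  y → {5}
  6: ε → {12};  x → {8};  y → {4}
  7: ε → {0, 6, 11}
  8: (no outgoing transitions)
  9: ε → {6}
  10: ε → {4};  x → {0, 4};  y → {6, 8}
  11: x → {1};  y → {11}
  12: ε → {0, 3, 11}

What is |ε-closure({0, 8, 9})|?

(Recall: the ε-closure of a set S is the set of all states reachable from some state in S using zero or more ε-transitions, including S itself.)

Start with {0, 8, 9}.
From 0 via ε: add 2, 6.
From 2 via ε: add 5.
From 6 via ε: add 12.
From 12 via ε: add 3, 11.
ε-closure = {0, 2, 3, 5, 6, 8, 9, 11, 12}, which has 9 states.

9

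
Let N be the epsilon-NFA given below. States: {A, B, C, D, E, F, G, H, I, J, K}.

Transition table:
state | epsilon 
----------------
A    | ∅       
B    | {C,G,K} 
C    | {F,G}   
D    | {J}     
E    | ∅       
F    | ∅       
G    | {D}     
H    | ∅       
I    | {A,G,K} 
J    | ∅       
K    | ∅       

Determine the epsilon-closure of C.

Start with {C}.
From C via epsilon: add F, G.
From G via epsilon: add D.
From D via epsilon: add J.
No new states can be added; the closed set is {C, D, F, G, J}.

{C, D, F, G, J}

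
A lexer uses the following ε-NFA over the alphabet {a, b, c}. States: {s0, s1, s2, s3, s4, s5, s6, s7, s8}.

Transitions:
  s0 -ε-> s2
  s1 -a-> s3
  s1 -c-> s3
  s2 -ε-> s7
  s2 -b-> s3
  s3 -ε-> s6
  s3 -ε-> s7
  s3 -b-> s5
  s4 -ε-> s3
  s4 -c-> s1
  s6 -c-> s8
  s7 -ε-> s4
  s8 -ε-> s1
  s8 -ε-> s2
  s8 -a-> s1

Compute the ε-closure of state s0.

{s0, s2, s3, s4, s6, s7}

Start with {s0}.
From s0 via ε: add s2.
From s2 via ε: add s7.
From s7 via ε: add s4.
From s4 via ε: add s3.
From s3 via ε: add s6.
No new states can be added; the closed set is {s0, s2, s3, s4, s6, s7}.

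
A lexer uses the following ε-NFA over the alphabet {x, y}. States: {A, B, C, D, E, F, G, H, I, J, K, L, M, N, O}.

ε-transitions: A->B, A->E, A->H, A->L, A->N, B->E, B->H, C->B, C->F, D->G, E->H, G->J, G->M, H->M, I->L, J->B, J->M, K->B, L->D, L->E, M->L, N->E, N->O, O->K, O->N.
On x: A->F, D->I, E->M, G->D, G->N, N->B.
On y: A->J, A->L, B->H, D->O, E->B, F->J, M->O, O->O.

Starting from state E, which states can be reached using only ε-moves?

Start with {E}.
From E via ε: add H.
From H via ε: add M.
From M via ε: add L.
From L via ε: add D.
From D via ε: add G.
From G via ε: add J.
From J via ε: add B.
No new states can be added; the closed set is {B, D, E, G, H, J, L, M}.

{B, D, E, G, H, J, L, M}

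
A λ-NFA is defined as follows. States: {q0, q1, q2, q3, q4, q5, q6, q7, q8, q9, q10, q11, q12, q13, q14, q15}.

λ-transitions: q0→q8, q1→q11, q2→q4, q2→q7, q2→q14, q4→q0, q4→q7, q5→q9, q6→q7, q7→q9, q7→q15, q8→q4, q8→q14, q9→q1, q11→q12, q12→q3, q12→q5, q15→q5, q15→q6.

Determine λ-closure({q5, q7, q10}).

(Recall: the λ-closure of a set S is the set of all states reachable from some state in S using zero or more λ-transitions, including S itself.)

{q1, q3, q5, q6, q7, q9, q10, q11, q12, q15}

Start with {q5, q7, q10}.
From q5 via λ: add q9.
From q7 via λ: add q15.
From q9 via λ: add q1.
From q15 via λ: add q6.
From q1 via λ: add q11.
From q11 via λ: add q12.
From q12 via λ: add q3.
No new states can be added; the closed set is {q1, q3, q5, q6, q7, q9, q10, q11, q12, q15}.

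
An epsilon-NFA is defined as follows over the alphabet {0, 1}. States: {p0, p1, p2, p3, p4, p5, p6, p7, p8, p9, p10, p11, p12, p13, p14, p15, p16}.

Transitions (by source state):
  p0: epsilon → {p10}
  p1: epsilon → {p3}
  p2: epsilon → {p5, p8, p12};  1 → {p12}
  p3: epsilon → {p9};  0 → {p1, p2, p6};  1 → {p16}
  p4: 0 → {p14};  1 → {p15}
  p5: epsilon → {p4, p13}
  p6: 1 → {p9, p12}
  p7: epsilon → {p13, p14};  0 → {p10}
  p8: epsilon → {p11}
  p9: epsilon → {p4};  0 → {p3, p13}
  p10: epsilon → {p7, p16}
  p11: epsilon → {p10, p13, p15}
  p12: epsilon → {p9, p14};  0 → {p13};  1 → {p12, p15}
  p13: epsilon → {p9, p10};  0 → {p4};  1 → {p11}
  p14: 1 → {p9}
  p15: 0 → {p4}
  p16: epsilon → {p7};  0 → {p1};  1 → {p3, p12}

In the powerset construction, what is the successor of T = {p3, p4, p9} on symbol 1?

p3 on 1 → {p16}.
p4 on 1 → {p15}.
No 1-transition from p9.
Union after reading 1: {p15, p16}.
Now take the epsilon-closure:
From p16 via epsilon: add p7.
From p7 via epsilon: add p13, p14.
From p13 via epsilon: add p9, p10.
From p9 via epsilon: add p4.
No new states can be added; the closed set is {p4, p7, p9, p10, p13, p14, p15, p16}.

{p4, p7, p9, p10, p13, p14, p15, p16}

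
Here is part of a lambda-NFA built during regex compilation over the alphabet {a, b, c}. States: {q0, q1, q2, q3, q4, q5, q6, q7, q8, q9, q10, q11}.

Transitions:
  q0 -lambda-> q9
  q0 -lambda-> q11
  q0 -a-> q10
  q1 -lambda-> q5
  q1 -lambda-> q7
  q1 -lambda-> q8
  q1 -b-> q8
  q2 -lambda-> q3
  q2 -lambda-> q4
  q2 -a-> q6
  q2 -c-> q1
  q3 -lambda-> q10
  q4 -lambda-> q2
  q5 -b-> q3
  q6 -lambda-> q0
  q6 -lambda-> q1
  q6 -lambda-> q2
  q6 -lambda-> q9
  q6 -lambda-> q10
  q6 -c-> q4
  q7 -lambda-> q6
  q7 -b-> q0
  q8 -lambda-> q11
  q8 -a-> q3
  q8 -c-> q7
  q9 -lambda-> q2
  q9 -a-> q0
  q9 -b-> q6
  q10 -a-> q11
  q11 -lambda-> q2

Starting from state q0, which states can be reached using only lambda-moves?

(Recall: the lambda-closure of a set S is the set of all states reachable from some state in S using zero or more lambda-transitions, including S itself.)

Start with {q0}.
From q0 via lambda: add q9, q11.
From q9 via lambda: add q2.
From q2 via lambda: add q3, q4.
From q3 via lambda: add q10.
No new states can be added; the closed set is {q0, q2, q3, q4, q9, q10, q11}.

{q0, q2, q3, q4, q9, q10, q11}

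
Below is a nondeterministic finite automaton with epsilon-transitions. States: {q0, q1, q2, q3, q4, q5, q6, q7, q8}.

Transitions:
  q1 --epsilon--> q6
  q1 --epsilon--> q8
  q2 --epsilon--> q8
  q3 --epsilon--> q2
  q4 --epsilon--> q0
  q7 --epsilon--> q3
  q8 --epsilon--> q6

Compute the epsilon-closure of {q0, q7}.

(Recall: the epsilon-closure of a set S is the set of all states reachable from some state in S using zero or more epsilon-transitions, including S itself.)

{q0, q2, q3, q6, q7, q8}

Start with {q0, q7}.
From q7 via epsilon: add q3.
From q3 via epsilon: add q2.
From q2 via epsilon: add q8.
From q8 via epsilon: add q6.
No new states can be added; the closed set is {q0, q2, q3, q6, q7, q8}.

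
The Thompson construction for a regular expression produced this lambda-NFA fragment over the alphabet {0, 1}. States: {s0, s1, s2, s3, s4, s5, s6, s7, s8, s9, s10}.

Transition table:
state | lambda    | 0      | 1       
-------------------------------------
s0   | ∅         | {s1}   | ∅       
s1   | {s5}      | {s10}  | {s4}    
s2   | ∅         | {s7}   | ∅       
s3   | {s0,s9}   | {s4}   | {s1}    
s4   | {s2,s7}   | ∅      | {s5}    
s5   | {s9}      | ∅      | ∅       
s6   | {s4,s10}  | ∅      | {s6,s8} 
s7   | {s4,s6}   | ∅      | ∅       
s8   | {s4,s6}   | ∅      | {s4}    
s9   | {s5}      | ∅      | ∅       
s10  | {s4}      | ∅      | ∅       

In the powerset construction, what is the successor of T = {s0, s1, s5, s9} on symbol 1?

{s2, s4, s6, s7, s10}

s1 on 1 → {s4}.
No 1-transition from s0, s5, s9.
Union after reading 1: {s4}.
Now take the lambda-closure:
From s4 via lambda: add s2, s7.
From s7 via lambda: add s6.
From s6 via lambda: add s10.
No new states can be added; the closed set is {s2, s4, s6, s7, s10}.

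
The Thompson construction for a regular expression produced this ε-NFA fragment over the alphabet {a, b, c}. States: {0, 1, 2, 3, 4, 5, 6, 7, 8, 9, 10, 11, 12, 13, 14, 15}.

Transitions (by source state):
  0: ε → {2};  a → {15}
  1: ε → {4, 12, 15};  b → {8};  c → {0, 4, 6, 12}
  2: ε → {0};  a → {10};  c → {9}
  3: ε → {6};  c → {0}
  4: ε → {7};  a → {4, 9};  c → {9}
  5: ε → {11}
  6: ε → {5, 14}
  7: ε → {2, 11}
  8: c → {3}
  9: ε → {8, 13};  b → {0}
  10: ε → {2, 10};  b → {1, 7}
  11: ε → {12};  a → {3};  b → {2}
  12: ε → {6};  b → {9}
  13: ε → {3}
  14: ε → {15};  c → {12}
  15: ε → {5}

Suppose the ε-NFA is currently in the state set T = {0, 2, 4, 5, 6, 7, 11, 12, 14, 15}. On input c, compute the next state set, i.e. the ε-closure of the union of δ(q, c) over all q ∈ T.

{3, 5, 6, 8, 9, 11, 12, 13, 14, 15}

2 on c → {9}.
4 on c → {9}.
14 on c → {12}.
No c-transition from 0, 5, 6, 7, 11, 12, 15.
Union after reading c: {9, 12}.
Now take the ε-closure:
From 9 via ε: add 8, 13.
From 12 via ε: add 6.
From 6 via ε: add 5, 14.
From 13 via ε: add 3.
From 5 via ε: add 11.
From 14 via ε: add 15.
No new states can be added; the closed set is {3, 5, 6, 8, 9, 11, 12, 13, 14, 15}.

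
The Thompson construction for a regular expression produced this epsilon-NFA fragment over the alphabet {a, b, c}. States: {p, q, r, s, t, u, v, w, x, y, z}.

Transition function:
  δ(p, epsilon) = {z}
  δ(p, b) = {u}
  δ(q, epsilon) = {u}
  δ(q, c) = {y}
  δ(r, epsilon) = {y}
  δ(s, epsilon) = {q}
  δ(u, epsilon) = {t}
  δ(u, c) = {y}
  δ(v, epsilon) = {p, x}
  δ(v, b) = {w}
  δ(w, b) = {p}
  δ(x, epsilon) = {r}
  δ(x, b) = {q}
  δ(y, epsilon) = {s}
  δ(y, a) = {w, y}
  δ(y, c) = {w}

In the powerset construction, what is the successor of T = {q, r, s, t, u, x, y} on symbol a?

{q, s, t, u, w, y}

y on a → {w, y}.
No a-transition from q, r, s, t, u, x.
Union after reading a: {w, y}.
Now take the epsilon-closure:
From y via epsilon: add s.
From s via epsilon: add q.
From q via epsilon: add u.
From u via epsilon: add t.
No new states can be added; the closed set is {q, s, t, u, w, y}.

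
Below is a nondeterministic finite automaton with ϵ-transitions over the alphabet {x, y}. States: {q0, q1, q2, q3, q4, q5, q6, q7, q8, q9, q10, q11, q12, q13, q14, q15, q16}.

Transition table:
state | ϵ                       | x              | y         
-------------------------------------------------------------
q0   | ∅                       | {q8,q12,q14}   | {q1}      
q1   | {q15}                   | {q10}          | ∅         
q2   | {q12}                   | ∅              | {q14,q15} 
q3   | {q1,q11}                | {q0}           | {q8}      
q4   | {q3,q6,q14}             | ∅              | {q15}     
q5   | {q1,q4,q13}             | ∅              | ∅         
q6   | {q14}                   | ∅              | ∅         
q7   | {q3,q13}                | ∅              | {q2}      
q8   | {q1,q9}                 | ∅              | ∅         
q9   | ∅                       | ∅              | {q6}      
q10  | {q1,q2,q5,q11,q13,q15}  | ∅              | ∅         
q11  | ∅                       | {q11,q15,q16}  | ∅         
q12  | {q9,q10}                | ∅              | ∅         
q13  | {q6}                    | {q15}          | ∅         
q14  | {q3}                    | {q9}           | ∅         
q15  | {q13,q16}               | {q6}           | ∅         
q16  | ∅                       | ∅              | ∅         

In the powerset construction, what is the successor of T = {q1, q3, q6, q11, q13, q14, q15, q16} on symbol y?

{q1, q3, q6, q8, q9, q11, q13, q14, q15, q16}

q3 on y → {q8}.
No y-transition from q1, q6, q11, q13, q14, q15, q16.
Union after reading y: {q8}.
Now take the ϵ-closure:
From q8 via ϵ: add q1, q9.
From q1 via ϵ: add q15.
From q15 via ϵ: add q13, q16.
From q13 via ϵ: add q6.
From q6 via ϵ: add q14.
From q14 via ϵ: add q3.
From q3 via ϵ: add q11.
No new states can be added; the closed set is {q1, q3, q6, q8, q9, q11, q13, q14, q15, q16}.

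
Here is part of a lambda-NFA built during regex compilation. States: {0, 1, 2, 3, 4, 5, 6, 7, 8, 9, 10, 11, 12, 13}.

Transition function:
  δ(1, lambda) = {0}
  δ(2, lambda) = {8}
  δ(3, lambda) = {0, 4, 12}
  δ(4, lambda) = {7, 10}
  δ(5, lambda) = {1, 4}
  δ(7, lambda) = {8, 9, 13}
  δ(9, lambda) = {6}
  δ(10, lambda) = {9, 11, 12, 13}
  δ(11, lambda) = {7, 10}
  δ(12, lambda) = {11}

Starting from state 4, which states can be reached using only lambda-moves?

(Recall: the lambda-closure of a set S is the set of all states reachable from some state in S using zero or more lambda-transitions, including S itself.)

Start with {4}.
From 4 via lambda: add 7, 10.
From 7 via lambda: add 8, 9, 13.
From 10 via lambda: add 11, 12.
From 9 via lambda: add 6.
No new states can be added; the closed set is {4, 6, 7, 8, 9, 10, 11, 12, 13}.

{4, 6, 7, 8, 9, 10, 11, 12, 13}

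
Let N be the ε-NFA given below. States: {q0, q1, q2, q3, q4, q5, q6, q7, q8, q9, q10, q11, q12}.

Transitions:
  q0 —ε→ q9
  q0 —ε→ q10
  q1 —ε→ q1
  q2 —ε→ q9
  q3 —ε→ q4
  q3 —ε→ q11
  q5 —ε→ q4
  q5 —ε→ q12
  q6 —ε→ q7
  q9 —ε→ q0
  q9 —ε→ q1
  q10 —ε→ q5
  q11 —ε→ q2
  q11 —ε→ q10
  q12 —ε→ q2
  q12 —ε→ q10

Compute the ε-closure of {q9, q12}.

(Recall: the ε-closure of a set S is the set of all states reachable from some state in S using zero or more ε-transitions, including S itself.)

{q0, q1, q2, q4, q5, q9, q10, q12}

Start with {q9, q12}.
From q9 via ε: add q0, q1.
From q12 via ε: add q2, q10.
From q10 via ε: add q5.
From q5 via ε: add q4.
No new states can be added; the closed set is {q0, q1, q2, q4, q5, q9, q10, q12}.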